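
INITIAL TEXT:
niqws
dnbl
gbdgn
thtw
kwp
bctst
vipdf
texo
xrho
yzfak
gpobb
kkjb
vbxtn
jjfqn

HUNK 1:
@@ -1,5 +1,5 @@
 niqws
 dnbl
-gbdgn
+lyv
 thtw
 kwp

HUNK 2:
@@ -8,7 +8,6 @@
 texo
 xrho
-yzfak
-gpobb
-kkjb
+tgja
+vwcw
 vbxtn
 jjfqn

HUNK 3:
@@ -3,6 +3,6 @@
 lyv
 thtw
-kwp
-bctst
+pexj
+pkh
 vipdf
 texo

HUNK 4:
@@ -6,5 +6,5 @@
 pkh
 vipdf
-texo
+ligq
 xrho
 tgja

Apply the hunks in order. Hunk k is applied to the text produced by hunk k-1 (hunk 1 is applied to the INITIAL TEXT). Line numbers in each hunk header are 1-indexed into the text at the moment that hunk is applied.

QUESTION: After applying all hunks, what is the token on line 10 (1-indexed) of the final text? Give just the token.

Hunk 1: at line 1 remove [gbdgn] add [lyv] -> 14 lines: niqws dnbl lyv thtw kwp bctst vipdf texo xrho yzfak gpobb kkjb vbxtn jjfqn
Hunk 2: at line 8 remove [yzfak,gpobb,kkjb] add [tgja,vwcw] -> 13 lines: niqws dnbl lyv thtw kwp bctst vipdf texo xrho tgja vwcw vbxtn jjfqn
Hunk 3: at line 3 remove [kwp,bctst] add [pexj,pkh] -> 13 lines: niqws dnbl lyv thtw pexj pkh vipdf texo xrho tgja vwcw vbxtn jjfqn
Hunk 4: at line 6 remove [texo] add [ligq] -> 13 lines: niqws dnbl lyv thtw pexj pkh vipdf ligq xrho tgja vwcw vbxtn jjfqn
Final line 10: tgja

Answer: tgja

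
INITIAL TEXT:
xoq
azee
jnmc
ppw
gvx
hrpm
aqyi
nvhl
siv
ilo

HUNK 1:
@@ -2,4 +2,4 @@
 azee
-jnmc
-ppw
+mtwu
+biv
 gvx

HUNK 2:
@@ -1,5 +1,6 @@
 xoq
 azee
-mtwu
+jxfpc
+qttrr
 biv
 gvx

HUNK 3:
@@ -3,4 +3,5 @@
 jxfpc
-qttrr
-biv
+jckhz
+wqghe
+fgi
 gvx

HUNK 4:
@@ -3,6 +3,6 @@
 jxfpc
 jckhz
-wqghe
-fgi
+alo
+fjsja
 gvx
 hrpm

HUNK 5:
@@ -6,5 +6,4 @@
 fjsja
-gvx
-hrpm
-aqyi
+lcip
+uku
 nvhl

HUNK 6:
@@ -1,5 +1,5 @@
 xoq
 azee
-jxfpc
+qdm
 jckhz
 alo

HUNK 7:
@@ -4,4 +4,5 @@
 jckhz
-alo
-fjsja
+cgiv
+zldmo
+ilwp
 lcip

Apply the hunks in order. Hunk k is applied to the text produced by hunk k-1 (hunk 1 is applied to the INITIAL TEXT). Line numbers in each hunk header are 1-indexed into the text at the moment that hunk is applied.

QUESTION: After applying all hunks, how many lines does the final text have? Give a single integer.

Answer: 12

Derivation:
Hunk 1: at line 2 remove [jnmc,ppw] add [mtwu,biv] -> 10 lines: xoq azee mtwu biv gvx hrpm aqyi nvhl siv ilo
Hunk 2: at line 1 remove [mtwu] add [jxfpc,qttrr] -> 11 lines: xoq azee jxfpc qttrr biv gvx hrpm aqyi nvhl siv ilo
Hunk 3: at line 3 remove [qttrr,biv] add [jckhz,wqghe,fgi] -> 12 lines: xoq azee jxfpc jckhz wqghe fgi gvx hrpm aqyi nvhl siv ilo
Hunk 4: at line 3 remove [wqghe,fgi] add [alo,fjsja] -> 12 lines: xoq azee jxfpc jckhz alo fjsja gvx hrpm aqyi nvhl siv ilo
Hunk 5: at line 6 remove [gvx,hrpm,aqyi] add [lcip,uku] -> 11 lines: xoq azee jxfpc jckhz alo fjsja lcip uku nvhl siv ilo
Hunk 6: at line 1 remove [jxfpc] add [qdm] -> 11 lines: xoq azee qdm jckhz alo fjsja lcip uku nvhl siv ilo
Hunk 7: at line 4 remove [alo,fjsja] add [cgiv,zldmo,ilwp] -> 12 lines: xoq azee qdm jckhz cgiv zldmo ilwp lcip uku nvhl siv ilo
Final line count: 12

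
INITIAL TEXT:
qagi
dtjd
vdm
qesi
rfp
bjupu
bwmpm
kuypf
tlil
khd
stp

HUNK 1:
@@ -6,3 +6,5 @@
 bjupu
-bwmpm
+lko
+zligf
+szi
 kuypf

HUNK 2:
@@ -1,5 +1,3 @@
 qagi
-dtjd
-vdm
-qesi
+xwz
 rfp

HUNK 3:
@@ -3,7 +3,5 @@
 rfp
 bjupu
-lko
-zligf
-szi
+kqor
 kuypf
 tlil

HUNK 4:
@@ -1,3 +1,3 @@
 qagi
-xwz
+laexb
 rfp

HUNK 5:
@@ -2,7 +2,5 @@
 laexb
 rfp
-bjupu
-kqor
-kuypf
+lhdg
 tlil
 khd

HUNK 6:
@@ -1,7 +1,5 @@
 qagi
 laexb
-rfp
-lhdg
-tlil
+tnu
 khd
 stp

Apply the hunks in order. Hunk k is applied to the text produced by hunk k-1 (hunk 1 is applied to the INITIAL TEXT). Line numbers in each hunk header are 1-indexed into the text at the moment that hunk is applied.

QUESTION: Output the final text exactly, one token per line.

Hunk 1: at line 6 remove [bwmpm] add [lko,zligf,szi] -> 13 lines: qagi dtjd vdm qesi rfp bjupu lko zligf szi kuypf tlil khd stp
Hunk 2: at line 1 remove [dtjd,vdm,qesi] add [xwz] -> 11 lines: qagi xwz rfp bjupu lko zligf szi kuypf tlil khd stp
Hunk 3: at line 3 remove [lko,zligf,szi] add [kqor] -> 9 lines: qagi xwz rfp bjupu kqor kuypf tlil khd stp
Hunk 4: at line 1 remove [xwz] add [laexb] -> 9 lines: qagi laexb rfp bjupu kqor kuypf tlil khd stp
Hunk 5: at line 2 remove [bjupu,kqor,kuypf] add [lhdg] -> 7 lines: qagi laexb rfp lhdg tlil khd stp
Hunk 6: at line 1 remove [rfp,lhdg,tlil] add [tnu] -> 5 lines: qagi laexb tnu khd stp

Answer: qagi
laexb
tnu
khd
stp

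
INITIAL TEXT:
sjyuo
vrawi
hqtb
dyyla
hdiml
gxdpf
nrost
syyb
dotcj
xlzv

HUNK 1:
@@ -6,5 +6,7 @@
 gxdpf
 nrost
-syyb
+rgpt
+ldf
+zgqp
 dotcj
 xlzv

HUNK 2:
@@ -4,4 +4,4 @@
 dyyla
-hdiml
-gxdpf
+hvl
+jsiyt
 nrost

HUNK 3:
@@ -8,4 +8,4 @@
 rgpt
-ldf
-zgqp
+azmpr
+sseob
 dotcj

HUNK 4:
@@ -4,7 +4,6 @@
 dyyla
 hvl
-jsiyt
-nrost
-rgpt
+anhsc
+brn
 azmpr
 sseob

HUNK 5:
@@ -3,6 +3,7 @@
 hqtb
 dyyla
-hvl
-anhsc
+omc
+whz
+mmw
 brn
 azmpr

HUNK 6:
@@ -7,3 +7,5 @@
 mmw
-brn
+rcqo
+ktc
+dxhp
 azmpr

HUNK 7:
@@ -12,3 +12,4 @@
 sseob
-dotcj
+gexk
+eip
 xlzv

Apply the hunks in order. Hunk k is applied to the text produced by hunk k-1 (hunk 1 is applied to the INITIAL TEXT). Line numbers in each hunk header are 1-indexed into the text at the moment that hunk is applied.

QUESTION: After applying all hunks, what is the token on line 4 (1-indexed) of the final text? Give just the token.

Answer: dyyla

Derivation:
Hunk 1: at line 6 remove [syyb] add [rgpt,ldf,zgqp] -> 12 lines: sjyuo vrawi hqtb dyyla hdiml gxdpf nrost rgpt ldf zgqp dotcj xlzv
Hunk 2: at line 4 remove [hdiml,gxdpf] add [hvl,jsiyt] -> 12 lines: sjyuo vrawi hqtb dyyla hvl jsiyt nrost rgpt ldf zgqp dotcj xlzv
Hunk 3: at line 8 remove [ldf,zgqp] add [azmpr,sseob] -> 12 lines: sjyuo vrawi hqtb dyyla hvl jsiyt nrost rgpt azmpr sseob dotcj xlzv
Hunk 4: at line 4 remove [jsiyt,nrost,rgpt] add [anhsc,brn] -> 11 lines: sjyuo vrawi hqtb dyyla hvl anhsc brn azmpr sseob dotcj xlzv
Hunk 5: at line 3 remove [hvl,anhsc] add [omc,whz,mmw] -> 12 lines: sjyuo vrawi hqtb dyyla omc whz mmw brn azmpr sseob dotcj xlzv
Hunk 6: at line 7 remove [brn] add [rcqo,ktc,dxhp] -> 14 lines: sjyuo vrawi hqtb dyyla omc whz mmw rcqo ktc dxhp azmpr sseob dotcj xlzv
Hunk 7: at line 12 remove [dotcj] add [gexk,eip] -> 15 lines: sjyuo vrawi hqtb dyyla omc whz mmw rcqo ktc dxhp azmpr sseob gexk eip xlzv
Final line 4: dyyla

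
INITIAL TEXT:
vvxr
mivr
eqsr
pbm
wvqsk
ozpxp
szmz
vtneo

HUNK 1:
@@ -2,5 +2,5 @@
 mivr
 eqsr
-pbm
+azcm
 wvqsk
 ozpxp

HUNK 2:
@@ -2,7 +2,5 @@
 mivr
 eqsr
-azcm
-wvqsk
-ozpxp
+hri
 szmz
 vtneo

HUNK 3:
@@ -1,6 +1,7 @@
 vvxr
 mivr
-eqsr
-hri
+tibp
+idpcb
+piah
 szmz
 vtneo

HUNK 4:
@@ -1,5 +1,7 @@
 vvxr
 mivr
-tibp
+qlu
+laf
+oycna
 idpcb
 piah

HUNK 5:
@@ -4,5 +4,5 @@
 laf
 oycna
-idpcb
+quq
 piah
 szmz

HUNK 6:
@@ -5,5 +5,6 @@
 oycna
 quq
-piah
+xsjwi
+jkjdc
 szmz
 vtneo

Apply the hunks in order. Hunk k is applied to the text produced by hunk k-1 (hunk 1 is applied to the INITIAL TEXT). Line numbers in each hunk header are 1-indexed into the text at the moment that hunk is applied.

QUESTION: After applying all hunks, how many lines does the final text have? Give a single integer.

Hunk 1: at line 2 remove [pbm] add [azcm] -> 8 lines: vvxr mivr eqsr azcm wvqsk ozpxp szmz vtneo
Hunk 2: at line 2 remove [azcm,wvqsk,ozpxp] add [hri] -> 6 lines: vvxr mivr eqsr hri szmz vtneo
Hunk 3: at line 1 remove [eqsr,hri] add [tibp,idpcb,piah] -> 7 lines: vvxr mivr tibp idpcb piah szmz vtneo
Hunk 4: at line 1 remove [tibp] add [qlu,laf,oycna] -> 9 lines: vvxr mivr qlu laf oycna idpcb piah szmz vtneo
Hunk 5: at line 4 remove [idpcb] add [quq] -> 9 lines: vvxr mivr qlu laf oycna quq piah szmz vtneo
Hunk 6: at line 5 remove [piah] add [xsjwi,jkjdc] -> 10 lines: vvxr mivr qlu laf oycna quq xsjwi jkjdc szmz vtneo
Final line count: 10

Answer: 10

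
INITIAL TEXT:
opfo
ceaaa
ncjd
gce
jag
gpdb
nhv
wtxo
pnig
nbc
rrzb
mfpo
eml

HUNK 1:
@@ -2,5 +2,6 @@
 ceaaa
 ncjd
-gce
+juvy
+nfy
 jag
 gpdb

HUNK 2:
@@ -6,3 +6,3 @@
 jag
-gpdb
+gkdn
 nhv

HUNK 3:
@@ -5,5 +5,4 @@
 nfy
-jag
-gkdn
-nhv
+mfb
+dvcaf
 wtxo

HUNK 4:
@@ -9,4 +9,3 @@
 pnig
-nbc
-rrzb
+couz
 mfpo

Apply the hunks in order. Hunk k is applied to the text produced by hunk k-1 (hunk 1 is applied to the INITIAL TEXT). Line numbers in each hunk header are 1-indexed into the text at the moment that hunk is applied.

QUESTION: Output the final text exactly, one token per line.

Answer: opfo
ceaaa
ncjd
juvy
nfy
mfb
dvcaf
wtxo
pnig
couz
mfpo
eml

Derivation:
Hunk 1: at line 2 remove [gce] add [juvy,nfy] -> 14 lines: opfo ceaaa ncjd juvy nfy jag gpdb nhv wtxo pnig nbc rrzb mfpo eml
Hunk 2: at line 6 remove [gpdb] add [gkdn] -> 14 lines: opfo ceaaa ncjd juvy nfy jag gkdn nhv wtxo pnig nbc rrzb mfpo eml
Hunk 3: at line 5 remove [jag,gkdn,nhv] add [mfb,dvcaf] -> 13 lines: opfo ceaaa ncjd juvy nfy mfb dvcaf wtxo pnig nbc rrzb mfpo eml
Hunk 4: at line 9 remove [nbc,rrzb] add [couz] -> 12 lines: opfo ceaaa ncjd juvy nfy mfb dvcaf wtxo pnig couz mfpo eml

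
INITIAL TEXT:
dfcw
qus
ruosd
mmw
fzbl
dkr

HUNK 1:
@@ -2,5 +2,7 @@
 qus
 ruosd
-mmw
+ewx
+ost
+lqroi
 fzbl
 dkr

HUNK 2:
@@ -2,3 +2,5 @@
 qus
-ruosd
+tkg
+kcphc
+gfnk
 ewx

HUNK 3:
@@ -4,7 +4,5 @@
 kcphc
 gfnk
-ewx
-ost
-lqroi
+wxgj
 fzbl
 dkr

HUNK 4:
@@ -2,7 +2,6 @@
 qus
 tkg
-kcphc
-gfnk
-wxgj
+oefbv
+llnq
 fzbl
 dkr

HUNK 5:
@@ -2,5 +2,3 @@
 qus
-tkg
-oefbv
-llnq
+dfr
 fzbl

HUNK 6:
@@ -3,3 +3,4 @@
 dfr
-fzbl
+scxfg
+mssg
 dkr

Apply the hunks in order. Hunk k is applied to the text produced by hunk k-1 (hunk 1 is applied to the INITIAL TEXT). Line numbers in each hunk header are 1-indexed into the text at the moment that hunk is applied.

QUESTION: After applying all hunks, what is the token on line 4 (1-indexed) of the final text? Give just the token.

Answer: scxfg

Derivation:
Hunk 1: at line 2 remove [mmw] add [ewx,ost,lqroi] -> 8 lines: dfcw qus ruosd ewx ost lqroi fzbl dkr
Hunk 2: at line 2 remove [ruosd] add [tkg,kcphc,gfnk] -> 10 lines: dfcw qus tkg kcphc gfnk ewx ost lqroi fzbl dkr
Hunk 3: at line 4 remove [ewx,ost,lqroi] add [wxgj] -> 8 lines: dfcw qus tkg kcphc gfnk wxgj fzbl dkr
Hunk 4: at line 2 remove [kcphc,gfnk,wxgj] add [oefbv,llnq] -> 7 lines: dfcw qus tkg oefbv llnq fzbl dkr
Hunk 5: at line 2 remove [tkg,oefbv,llnq] add [dfr] -> 5 lines: dfcw qus dfr fzbl dkr
Hunk 6: at line 3 remove [fzbl] add [scxfg,mssg] -> 6 lines: dfcw qus dfr scxfg mssg dkr
Final line 4: scxfg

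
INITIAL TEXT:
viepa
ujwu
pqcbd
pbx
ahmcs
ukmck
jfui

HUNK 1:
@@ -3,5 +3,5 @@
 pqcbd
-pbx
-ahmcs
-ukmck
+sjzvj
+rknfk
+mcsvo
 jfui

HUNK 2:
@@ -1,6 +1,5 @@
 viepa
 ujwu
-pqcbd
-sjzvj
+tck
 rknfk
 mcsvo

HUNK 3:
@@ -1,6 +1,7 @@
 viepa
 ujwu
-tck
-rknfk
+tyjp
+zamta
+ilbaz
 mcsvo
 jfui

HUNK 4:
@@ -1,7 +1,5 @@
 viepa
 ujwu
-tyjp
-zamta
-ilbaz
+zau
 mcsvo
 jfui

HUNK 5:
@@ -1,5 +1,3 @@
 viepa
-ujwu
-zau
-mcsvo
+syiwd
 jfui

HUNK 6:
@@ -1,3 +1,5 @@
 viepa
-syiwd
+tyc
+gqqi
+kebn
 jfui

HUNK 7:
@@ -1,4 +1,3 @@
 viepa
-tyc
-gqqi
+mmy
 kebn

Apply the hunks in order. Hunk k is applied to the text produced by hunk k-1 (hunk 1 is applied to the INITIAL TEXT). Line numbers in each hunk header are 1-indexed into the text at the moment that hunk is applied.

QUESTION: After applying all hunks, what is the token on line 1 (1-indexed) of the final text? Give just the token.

Answer: viepa

Derivation:
Hunk 1: at line 3 remove [pbx,ahmcs,ukmck] add [sjzvj,rknfk,mcsvo] -> 7 lines: viepa ujwu pqcbd sjzvj rknfk mcsvo jfui
Hunk 2: at line 1 remove [pqcbd,sjzvj] add [tck] -> 6 lines: viepa ujwu tck rknfk mcsvo jfui
Hunk 3: at line 1 remove [tck,rknfk] add [tyjp,zamta,ilbaz] -> 7 lines: viepa ujwu tyjp zamta ilbaz mcsvo jfui
Hunk 4: at line 1 remove [tyjp,zamta,ilbaz] add [zau] -> 5 lines: viepa ujwu zau mcsvo jfui
Hunk 5: at line 1 remove [ujwu,zau,mcsvo] add [syiwd] -> 3 lines: viepa syiwd jfui
Hunk 6: at line 1 remove [syiwd] add [tyc,gqqi,kebn] -> 5 lines: viepa tyc gqqi kebn jfui
Hunk 7: at line 1 remove [tyc,gqqi] add [mmy] -> 4 lines: viepa mmy kebn jfui
Final line 1: viepa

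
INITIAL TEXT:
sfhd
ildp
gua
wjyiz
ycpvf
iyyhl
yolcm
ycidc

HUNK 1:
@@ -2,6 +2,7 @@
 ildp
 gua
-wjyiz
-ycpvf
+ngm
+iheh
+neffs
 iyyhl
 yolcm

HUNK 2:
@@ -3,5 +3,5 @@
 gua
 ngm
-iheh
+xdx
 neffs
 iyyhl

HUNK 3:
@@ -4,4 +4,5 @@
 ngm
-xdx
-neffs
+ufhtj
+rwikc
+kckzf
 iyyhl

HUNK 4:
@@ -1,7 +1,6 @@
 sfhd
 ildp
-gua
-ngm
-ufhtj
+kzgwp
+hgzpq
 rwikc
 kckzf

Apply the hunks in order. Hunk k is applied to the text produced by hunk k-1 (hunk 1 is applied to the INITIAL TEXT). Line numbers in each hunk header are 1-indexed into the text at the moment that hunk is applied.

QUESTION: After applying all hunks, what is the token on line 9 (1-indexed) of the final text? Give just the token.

Answer: ycidc

Derivation:
Hunk 1: at line 2 remove [wjyiz,ycpvf] add [ngm,iheh,neffs] -> 9 lines: sfhd ildp gua ngm iheh neffs iyyhl yolcm ycidc
Hunk 2: at line 3 remove [iheh] add [xdx] -> 9 lines: sfhd ildp gua ngm xdx neffs iyyhl yolcm ycidc
Hunk 3: at line 4 remove [xdx,neffs] add [ufhtj,rwikc,kckzf] -> 10 lines: sfhd ildp gua ngm ufhtj rwikc kckzf iyyhl yolcm ycidc
Hunk 4: at line 1 remove [gua,ngm,ufhtj] add [kzgwp,hgzpq] -> 9 lines: sfhd ildp kzgwp hgzpq rwikc kckzf iyyhl yolcm ycidc
Final line 9: ycidc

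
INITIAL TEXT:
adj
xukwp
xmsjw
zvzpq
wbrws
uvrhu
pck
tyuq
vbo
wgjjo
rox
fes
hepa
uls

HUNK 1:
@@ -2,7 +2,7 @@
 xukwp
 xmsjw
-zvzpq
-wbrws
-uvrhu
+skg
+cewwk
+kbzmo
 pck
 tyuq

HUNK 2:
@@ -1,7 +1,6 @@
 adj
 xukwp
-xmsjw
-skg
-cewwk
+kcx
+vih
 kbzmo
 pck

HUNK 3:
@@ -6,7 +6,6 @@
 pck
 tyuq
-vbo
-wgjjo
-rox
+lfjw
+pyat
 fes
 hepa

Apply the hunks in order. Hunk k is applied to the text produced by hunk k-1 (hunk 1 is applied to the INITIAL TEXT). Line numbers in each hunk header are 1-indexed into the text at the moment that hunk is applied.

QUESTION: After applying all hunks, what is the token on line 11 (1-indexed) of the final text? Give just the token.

Hunk 1: at line 2 remove [zvzpq,wbrws,uvrhu] add [skg,cewwk,kbzmo] -> 14 lines: adj xukwp xmsjw skg cewwk kbzmo pck tyuq vbo wgjjo rox fes hepa uls
Hunk 2: at line 1 remove [xmsjw,skg,cewwk] add [kcx,vih] -> 13 lines: adj xukwp kcx vih kbzmo pck tyuq vbo wgjjo rox fes hepa uls
Hunk 3: at line 6 remove [vbo,wgjjo,rox] add [lfjw,pyat] -> 12 lines: adj xukwp kcx vih kbzmo pck tyuq lfjw pyat fes hepa uls
Final line 11: hepa

Answer: hepa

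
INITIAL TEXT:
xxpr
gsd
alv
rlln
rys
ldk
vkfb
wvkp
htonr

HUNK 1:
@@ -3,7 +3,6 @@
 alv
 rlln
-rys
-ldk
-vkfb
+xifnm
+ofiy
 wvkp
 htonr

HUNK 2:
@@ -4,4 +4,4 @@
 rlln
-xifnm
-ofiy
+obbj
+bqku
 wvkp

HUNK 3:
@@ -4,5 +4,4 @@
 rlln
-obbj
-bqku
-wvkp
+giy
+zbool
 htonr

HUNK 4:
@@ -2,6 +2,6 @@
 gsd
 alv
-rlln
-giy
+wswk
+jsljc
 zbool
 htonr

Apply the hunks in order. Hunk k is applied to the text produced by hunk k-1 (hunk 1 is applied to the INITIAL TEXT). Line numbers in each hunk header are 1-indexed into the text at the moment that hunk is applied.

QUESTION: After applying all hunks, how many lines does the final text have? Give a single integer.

Hunk 1: at line 3 remove [rys,ldk,vkfb] add [xifnm,ofiy] -> 8 lines: xxpr gsd alv rlln xifnm ofiy wvkp htonr
Hunk 2: at line 4 remove [xifnm,ofiy] add [obbj,bqku] -> 8 lines: xxpr gsd alv rlln obbj bqku wvkp htonr
Hunk 3: at line 4 remove [obbj,bqku,wvkp] add [giy,zbool] -> 7 lines: xxpr gsd alv rlln giy zbool htonr
Hunk 4: at line 2 remove [rlln,giy] add [wswk,jsljc] -> 7 lines: xxpr gsd alv wswk jsljc zbool htonr
Final line count: 7

Answer: 7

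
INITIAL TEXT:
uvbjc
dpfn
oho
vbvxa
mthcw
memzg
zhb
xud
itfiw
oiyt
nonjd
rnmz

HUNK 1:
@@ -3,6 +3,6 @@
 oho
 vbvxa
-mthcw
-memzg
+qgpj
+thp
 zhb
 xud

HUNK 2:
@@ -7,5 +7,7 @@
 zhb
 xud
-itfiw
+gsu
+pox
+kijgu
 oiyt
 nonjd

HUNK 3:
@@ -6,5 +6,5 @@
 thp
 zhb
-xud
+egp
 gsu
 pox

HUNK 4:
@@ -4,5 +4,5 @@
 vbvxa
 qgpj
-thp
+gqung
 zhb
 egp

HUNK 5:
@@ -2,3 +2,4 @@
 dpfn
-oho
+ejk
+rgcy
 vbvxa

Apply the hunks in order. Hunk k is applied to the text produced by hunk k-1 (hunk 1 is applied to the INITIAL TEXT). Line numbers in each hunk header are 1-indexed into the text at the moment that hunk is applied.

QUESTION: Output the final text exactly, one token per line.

Hunk 1: at line 3 remove [mthcw,memzg] add [qgpj,thp] -> 12 lines: uvbjc dpfn oho vbvxa qgpj thp zhb xud itfiw oiyt nonjd rnmz
Hunk 2: at line 7 remove [itfiw] add [gsu,pox,kijgu] -> 14 lines: uvbjc dpfn oho vbvxa qgpj thp zhb xud gsu pox kijgu oiyt nonjd rnmz
Hunk 3: at line 6 remove [xud] add [egp] -> 14 lines: uvbjc dpfn oho vbvxa qgpj thp zhb egp gsu pox kijgu oiyt nonjd rnmz
Hunk 4: at line 4 remove [thp] add [gqung] -> 14 lines: uvbjc dpfn oho vbvxa qgpj gqung zhb egp gsu pox kijgu oiyt nonjd rnmz
Hunk 5: at line 2 remove [oho] add [ejk,rgcy] -> 15 lines: uvbjc dpfn ejk rgcy vbvxa qgpj gqung zhb egp gsu pox kijgu oiyt nonjd rnmz

Answer: uvbjc
dpfn
ejk
rgcy
vbvxa
qgpj
gqung
zhb
egp
gsu
pox
kijgu
oiyt
nonjd
rnmz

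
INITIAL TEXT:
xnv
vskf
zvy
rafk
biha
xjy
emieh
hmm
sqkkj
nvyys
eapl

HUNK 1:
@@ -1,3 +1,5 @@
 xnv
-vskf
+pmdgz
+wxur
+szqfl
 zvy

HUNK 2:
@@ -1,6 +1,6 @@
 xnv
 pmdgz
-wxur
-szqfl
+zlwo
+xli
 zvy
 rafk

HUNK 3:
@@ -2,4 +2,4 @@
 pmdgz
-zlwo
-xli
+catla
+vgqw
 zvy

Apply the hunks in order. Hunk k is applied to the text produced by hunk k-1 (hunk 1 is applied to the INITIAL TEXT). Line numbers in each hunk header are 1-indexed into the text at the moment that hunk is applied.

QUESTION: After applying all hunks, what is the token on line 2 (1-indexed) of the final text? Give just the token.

Hunk 1: at line 1 remove [vskf] add [pmdgz,wxur,szqfl] -> 13 lines: xnv pmdgz wxur szqfl zvy rafk biha xjy emieh hmm sqkkj nvyys eapl
Hunk 2: at line 1 remove [wxur,szqfl] add [zlwo,xli] -> 13 lines: xnv pmdgz zlwo xli zvy rafk biha xjy emieh hmm sqkkj nvyys eapl
Hunk 3: at line 2 remove [zlwo,xli] add [catla,vgqw] -> 13 lines: xnv pmdgz catla vgqw zvy rafk biha xjy emieh hmm sqkkj nvyys eapl
Final line 2: pmdgz

Answer: pmdgz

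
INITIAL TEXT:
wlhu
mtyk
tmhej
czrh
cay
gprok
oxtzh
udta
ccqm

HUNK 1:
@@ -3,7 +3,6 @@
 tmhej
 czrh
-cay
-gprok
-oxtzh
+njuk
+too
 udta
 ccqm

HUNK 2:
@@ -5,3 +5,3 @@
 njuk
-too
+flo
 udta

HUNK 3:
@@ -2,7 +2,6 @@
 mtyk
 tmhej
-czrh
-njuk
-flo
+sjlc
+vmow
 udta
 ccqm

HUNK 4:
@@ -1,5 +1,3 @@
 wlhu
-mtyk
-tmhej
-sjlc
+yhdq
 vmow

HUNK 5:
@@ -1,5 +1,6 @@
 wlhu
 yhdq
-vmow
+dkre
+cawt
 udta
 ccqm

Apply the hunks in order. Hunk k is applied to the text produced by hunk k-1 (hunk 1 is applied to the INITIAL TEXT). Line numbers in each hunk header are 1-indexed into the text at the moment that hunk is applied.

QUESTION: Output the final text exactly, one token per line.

Answer: wlhu
yhdq
dkre
cawt
udta
ccqm

Derivation:
Hunk 1: at line 3 remove [cay,gprok,oxtzh] add [njuk,too] -> 8 lines: wlhu mtyk tmhej czrh njuk too udta ccqm
Hunk 2: at line 5 remove [too] add [flo] -> 8 lines: wlhu mtyk tmhej czrh njuk flo udta ccqm
Hunk 3: at line 2 remove [czrh,njuk,flo] add [sjlc,vmow] -> 7 lines: wlhu mtyk tmhej sjlc vmow udta ccqm
Hunk 4: at line 1 remove [mtyk,tmhej,sjlc] add [yhdq] -> 5 lines: wlhu yhdq vmow udta ccqm
Hunk 5: at line 1 remove [vmow] add [dkre,cawt] -> 6 lines: wlhu yhdq dkre cawt udta ccqm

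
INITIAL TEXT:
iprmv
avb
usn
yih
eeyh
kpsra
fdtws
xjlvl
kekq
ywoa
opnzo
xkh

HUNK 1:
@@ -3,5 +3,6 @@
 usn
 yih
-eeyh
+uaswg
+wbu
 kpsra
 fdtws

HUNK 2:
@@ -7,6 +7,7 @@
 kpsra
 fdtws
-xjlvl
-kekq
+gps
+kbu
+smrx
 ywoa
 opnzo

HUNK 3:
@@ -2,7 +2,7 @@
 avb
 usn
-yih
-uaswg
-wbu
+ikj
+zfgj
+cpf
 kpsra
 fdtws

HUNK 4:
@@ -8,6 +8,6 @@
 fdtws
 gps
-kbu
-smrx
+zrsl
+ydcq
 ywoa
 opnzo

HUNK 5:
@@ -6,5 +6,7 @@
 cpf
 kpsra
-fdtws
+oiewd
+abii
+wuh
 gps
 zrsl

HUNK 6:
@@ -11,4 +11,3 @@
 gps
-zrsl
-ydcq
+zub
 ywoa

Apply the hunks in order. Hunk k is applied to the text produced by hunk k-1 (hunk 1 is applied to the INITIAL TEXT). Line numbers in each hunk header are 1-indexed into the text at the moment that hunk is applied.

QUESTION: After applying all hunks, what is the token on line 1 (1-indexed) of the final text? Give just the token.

Answer: iprmv

Derivation:
Hunk 1: at line 3 remove [eeyh] add [uaswg,wbu] -> 13 lines: iprmv avb usn yih uaswg wbu kpsra fdtws xjlvl kekq ywoa opnzo xkh
Hunk 2: at line 7 remove [xjlvl,kekq] add [gps,kbu,smrx] -> 14 lines: iprmv avb usn yih uaswg wbu kpsra fdtws gps kbu smrx ywoa opnzo xkh
Hunk 3: at line 2 remove [yih,uaswg,wbu] add [ikj,zfgj,cpf] -> 14 lines: iprmv avb usn ikj zfgj cpf kpsra fdtws gps kbu smrx ywoa opnzo xkh
Hunk 4: at line 8 remove [kbu,smrx] add [zrsl,ydcq] -> 14 lines: iprmv avb usn ikj zfgj cpf kpsra fdtws gps zrsl ydcq ywoa opnzo xkh
Hunk 5: at line 6 remove [fdtws] add [oiewd,abii,wuh] -> 16 lines: iprmv avb usn ikj zfgj cpf kpsra oiewd abii wuh gps zrsl ydcq ywoa opnzo xkh
Hunk 6: at line 11 remove [zrsl,ydcq] add [zub] -> 15 lines: iprmv avb usn ikj zfgj cpf kpsra oiewd abii wuh gps zub ywoa opnzo xkh
Final line 1: iprmv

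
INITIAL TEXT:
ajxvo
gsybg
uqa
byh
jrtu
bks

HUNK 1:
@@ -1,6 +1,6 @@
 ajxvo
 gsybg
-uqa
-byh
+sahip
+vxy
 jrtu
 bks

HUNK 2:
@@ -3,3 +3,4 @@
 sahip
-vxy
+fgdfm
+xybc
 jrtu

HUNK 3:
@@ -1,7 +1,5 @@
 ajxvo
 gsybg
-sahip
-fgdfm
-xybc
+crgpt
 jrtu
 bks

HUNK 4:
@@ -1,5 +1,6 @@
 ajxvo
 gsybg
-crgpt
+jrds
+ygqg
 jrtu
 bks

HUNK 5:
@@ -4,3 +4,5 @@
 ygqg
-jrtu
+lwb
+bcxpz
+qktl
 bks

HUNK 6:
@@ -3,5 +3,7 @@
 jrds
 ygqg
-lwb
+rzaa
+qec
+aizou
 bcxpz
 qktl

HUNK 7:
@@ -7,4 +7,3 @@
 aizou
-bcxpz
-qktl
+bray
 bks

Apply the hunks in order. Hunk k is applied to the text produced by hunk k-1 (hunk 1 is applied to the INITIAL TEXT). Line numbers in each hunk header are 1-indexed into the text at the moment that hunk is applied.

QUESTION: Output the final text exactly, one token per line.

Answer: ajxvo
gsybg
jrds
ygqg
rzaa
qec
aizou
bray
bks

Derivation:
Hunk 1: at line 1 remove [uqa,byh] add [sahip,vxy] -> 6 lines: ajxvo gsybg sahip vxy jrtu bks
Hunk 2: at line 3 remove [vxy] add [fgdfm,xybc] -> 7 lines: ajxvo gsybg sahip fgdfm xybc jrtu bks
Hunk 3: at line 1 remove [sahip,fgdfm,xybc] add [crgpt] -> 5 lines: ajxvo gsybg crgpt jrtu bks
Hunk 4: at line 1 remove [crgpt] add [jrds,ygqg] -> 6 lines: ajxvo gsybg jrds ygqg jrtu bks
Hunk 5: at line 4 remove [jrtu] add [lwb,bcxpz,qktl] -> 8 lines: ajxvo gsybg jrds ygqg lwb bcxpz qktl bks
Hunk 6: at line 3 remove [lwb] add [rzaa,qec,aizou] -> 10 lines: ajxvo gsybg jrds ygqg rzaa qec aizou bcxpz qktl bks
Hunk 7: at line 7 remove [bcxpz,qktl] add [bray] -> 9 lines: ajxvo gsybg jrds ygqg rzaa qec aizou bray bks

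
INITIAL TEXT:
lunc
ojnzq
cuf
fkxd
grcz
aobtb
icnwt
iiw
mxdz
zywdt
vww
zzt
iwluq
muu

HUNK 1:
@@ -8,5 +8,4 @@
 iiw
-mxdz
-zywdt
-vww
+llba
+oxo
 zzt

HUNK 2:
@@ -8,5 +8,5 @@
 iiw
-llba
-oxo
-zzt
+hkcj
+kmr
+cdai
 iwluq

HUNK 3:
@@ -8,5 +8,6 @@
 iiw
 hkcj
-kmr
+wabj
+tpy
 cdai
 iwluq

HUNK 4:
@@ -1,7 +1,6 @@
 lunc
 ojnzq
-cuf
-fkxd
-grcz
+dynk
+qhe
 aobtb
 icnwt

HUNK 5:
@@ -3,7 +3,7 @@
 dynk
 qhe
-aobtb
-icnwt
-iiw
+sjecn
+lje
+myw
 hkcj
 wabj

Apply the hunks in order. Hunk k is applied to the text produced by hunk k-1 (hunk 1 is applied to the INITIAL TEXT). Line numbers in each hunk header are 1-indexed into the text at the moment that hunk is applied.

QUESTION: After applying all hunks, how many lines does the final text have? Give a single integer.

Answer: 13

Derivation:
Hunk 1: at line 8 remove [mxdz,zywdt,vww] add [llba,oxo] -> 13 lines: lunc ojnzq cuf fkxd grcz aobtb icnwt iiw llba oxo zzt iwluq muu
Hunk 2: at line 8 remove [llba,oxo,zzt] add [hkcj,kmr,cdai] -> 13 lines: lunc ojnzq cuf fkxd grcz aobtb icnwt iiw hkcj kmr cdai iwluq muu
Hunk 3: at line 8 remove [kmr] add [wabj,tpy] -> 14 lines: lunc ojnzq cuf fkxd grcz aobtb icnwt iiw hkcj wabj tpy cdai iwluq muu
Hunk 4: at line 1 remove [cuf,fkxd,grcz] add [dynk,qhe] -> 13 lines: lunc ojnzq dynk qhe aobtb icnwt iiw hkcj wabj tpy cdai iwluq muu
Hunk 5: at line 3 remove [aobtb,icnwt,iiw] add [sjecn,lje,myw] -> 13 lines: lunc ojnzq dynk qhe sjecn lje myw hkcj wabj tpy cdai iwluq muu
Final line count: 13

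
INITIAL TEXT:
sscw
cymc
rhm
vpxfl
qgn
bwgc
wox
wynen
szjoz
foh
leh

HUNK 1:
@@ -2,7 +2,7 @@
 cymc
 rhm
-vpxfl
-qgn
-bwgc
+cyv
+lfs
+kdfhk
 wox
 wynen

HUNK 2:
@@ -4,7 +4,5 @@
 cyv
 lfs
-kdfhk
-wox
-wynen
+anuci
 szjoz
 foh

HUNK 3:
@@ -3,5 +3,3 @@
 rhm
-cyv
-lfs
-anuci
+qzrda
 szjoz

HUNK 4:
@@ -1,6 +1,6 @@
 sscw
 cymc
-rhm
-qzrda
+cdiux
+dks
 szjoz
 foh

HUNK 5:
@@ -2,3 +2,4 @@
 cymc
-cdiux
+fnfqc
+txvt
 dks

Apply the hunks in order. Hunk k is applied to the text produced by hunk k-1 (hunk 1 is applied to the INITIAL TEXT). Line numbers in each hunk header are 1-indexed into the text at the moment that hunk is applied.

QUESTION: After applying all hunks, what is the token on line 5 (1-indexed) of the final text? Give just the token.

Hunk 1: at line 2 remove [vpxfl,qgn,bwgc] add [cyv,lfs,kdfhk] -> 11 lines: sscw cymc rhm cyv lfs kdfhk wox wynen szjoz foh leh
Hunk 2: at line 4 remove [kdfhk,wox,wynen] add [anuci] -> 9 lines: sscw cymc rhm cyv lfs anuci szjoz foh leh
Hunk 3: at line 3 remove [cyv,lfs,anuci] add [qzrda] -> 7 lines: sscw cymc rhm qzrda szjoz foh leh
Hunk 4: at line 1 remove [rhm,qzrda] add [cdiux,dks] -> 7 lines: sscw cymc cdiux dks szjoz foh leh
Hunk 5: at line 2 remove [cdiux] add [fnfqc,txvt] -> 8 lines: sscw cymc fnfqc txvt dks szjoz foh leh
Final line 5: dks

Answer: dks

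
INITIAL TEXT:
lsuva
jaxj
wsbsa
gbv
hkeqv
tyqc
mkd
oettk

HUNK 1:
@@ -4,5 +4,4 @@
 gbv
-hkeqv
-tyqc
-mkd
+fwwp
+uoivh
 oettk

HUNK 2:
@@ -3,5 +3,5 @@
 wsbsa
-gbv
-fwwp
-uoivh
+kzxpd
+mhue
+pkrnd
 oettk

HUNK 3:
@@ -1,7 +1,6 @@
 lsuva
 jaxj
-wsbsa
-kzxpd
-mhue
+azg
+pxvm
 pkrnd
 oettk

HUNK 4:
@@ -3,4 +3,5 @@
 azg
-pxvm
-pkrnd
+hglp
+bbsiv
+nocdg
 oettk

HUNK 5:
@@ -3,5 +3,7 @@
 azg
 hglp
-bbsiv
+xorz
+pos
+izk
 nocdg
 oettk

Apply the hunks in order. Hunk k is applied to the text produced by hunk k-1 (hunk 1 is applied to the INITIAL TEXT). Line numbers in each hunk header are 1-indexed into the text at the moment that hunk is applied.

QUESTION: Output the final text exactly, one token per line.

Hunk 1: at line 4 remove [hkeqv,tyqc,mkd] add [fwwp,uoivh] -> 7 lines: lsuva jaxj wsbsa gbv fwwp uoivh oettk
Hunk 2: at line 3 remove [gbv,fwwp,uoivh] add [kzxpd,mhue,pkrnd] -> 7 lines: lsuva jaxj wsbsa kzxpd mhue pkrnd oettk
Hunk 3: at line 1 remove [wsbsa,kzxpd,mhue] add [azg,pxvm] -> 6 lines: lsuva jaxj azg pxvm pkrnd oettk
Hunk 4: at line 3 remove [pxvm,pkrnd] add [hglp,bbsiv,nocdg] -> 7 lines: lsuva jaxj azg hglp bbsiv nocdg oettk
Hunk 5: at line 3 remove [bbsiv] add [xorz,pos,izk] -> 9 lines: lsuva jaxj azg hglp xorz pos izk nocdg oettk

Answer: lsuva
jaxj
azg
hglp
xorz
pos
izk
nocdg
oettk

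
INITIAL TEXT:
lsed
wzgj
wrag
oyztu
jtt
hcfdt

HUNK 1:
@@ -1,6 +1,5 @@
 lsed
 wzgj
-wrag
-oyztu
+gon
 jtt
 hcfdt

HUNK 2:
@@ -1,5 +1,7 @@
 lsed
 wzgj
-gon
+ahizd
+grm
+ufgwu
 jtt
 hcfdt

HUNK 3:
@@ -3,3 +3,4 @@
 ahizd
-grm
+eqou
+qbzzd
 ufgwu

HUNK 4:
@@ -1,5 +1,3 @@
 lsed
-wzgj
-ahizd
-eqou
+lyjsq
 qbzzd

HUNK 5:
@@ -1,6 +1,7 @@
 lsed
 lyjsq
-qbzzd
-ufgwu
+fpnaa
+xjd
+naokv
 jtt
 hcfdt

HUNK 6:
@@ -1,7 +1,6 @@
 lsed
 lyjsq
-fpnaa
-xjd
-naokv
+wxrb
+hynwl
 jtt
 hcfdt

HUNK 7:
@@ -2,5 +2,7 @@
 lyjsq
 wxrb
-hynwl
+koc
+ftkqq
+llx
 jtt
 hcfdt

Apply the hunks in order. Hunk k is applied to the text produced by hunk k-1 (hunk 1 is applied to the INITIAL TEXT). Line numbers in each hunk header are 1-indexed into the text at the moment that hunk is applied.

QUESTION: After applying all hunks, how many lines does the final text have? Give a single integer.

Answer: 8

Derivation:
Hunk 1: at line 1 remove [wrag,oyztu] add [gon] -> 5 lines: lsed wzgj gon jtt hcfdt
Hunk 2: at line 1 remove [gon] add [ahizd,grm,ufgwu] -> 7 lines: lsed wzgj ahizd grm ufgwu jtt hcfdt
Hunk 3: at line 3 remove [grm] add [eqou,qbzzd] -> 8 lines: lsed wzgj ahizd eqou qbzzd ufgwu jtt hcfdt
Hunk 4: at line 1 remove [wzgj,ahizd,eqou] add [lyjsq] -> 6 lines: lsed lyjsq qbzzd ufgwu jtt hcfdt
Hunk 5: at line 1 remove [qbzzd,ufgwu] add [fpnaa,xjd,naokv] -> 7 lines: lsed lyjsq fpnaa xjd naokv jtt hcfdt
Hunk 6: at line 1 remove [fpnaa,xjd,naokv] add [wxrb,hynwl] -> 6 lines: lsed lyjsq wxrb hynwl jtt hcfdt
Hunk 7: at line 2 remove [hynwl] add [koc,ftkqq,llx] -> 8 lines: lsed lyjsq wxrb koc ftkqq llx jtt hcfdt
Final line count: 8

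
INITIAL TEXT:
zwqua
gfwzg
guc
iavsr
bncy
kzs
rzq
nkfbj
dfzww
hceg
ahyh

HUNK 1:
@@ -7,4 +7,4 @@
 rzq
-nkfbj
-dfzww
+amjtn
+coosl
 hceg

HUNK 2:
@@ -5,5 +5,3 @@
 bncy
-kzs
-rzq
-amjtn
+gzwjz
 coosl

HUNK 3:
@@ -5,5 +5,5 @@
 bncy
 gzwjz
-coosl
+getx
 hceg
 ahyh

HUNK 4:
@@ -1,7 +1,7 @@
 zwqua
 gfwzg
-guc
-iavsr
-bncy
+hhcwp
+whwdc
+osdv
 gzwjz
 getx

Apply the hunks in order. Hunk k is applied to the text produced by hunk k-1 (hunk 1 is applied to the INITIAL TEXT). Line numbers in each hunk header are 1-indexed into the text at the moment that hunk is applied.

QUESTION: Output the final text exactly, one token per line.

Hunk 1: at line 7 remove [nkfbj,dfzww] add [amjtn,coosl] -> 11 lines: zwqua gfwzg guc iavsr bncy kzs rzq amjtn coosl hceg ahyh
Hunk 2: at line 5 remove [kzs,rzq,amjtn] add [gzwjz] -> 9 lines: zwqua gfwzg guc iavsr bncy gzwjz coosl hceg ahyh
Hunk 3: at line 5 remove [coosl] add [getx] -> 9 lines: zwqua gfwzg guc iavsr bncy gzwjz getx hceg ahyh
Hunk 4: at line 1 remove [guc,iavsr,bncy] add [hhcwp,whwdc,osdv] -> 9 lines: zwqua gfwzg hhcwp whwdc osdv gzwjz getx hceg ahyh

Answer: zwqua
gfwzg
hhcwp
whwdc
osdv
gzwjz
getx
hceg
ahyh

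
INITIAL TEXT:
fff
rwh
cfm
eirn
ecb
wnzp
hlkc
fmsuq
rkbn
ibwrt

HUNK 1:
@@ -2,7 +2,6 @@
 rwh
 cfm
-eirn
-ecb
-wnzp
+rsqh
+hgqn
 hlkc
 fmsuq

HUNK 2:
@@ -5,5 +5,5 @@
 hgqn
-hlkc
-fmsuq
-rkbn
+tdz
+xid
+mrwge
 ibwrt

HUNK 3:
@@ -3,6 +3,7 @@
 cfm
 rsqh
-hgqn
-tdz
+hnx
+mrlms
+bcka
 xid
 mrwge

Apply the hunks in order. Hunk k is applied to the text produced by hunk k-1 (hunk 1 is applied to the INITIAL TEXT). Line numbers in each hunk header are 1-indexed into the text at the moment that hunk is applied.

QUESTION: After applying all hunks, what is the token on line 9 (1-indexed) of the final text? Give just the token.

Answer: mrwge

Derivation:
Hunk 1: at line 2 remove [eirn,ecb,wnzp] add [rsqh,hgqn] -> 9 lines: fff rwh cfm rsqh hgqn hlkc fmsuq rkbn ibwrt
Hunk 2: at line 5 remove [hlkc,fmsuq,rkbn] add [tdz,xid,mrwge] -> 9 lines: fff rwh cfm rsqh hgqn tdz xid mrwge ibwrt
Hunk 3: at line 3 remove [hgqn,tdz] add [hnx,mrlms,bcka] -> 10 lines: fff rwh cfm rsqh hnx mrlms bcka xid mrwge ibwrt
Final line 9: mrwge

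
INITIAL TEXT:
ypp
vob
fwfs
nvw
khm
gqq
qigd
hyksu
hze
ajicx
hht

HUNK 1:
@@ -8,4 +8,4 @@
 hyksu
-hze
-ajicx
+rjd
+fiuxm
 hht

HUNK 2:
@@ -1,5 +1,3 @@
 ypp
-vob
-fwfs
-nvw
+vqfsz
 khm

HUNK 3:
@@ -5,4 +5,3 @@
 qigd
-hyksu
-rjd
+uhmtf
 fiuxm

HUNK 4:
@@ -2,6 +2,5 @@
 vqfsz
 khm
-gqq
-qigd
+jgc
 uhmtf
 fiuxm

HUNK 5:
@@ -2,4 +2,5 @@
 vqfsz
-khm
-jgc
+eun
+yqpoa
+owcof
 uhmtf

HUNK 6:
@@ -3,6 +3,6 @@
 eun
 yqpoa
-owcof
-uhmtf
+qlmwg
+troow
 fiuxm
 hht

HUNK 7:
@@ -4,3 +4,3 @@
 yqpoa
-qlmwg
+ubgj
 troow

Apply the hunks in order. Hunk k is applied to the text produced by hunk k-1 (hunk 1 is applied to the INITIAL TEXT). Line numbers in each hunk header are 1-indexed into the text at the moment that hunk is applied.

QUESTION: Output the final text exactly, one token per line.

Answer: ypp
vqfsz
eun
yqpoa
ubgj
troow
fiuxm
hht

Derivation:
Hunk 1: at line 8 remove [hze,ajicx] add [rjd,fiuxm] -> 11 lines: ypp vob fwfs nvw khm gqq qigd hyksu rjd fiuxm hht
Hunk 2: at line 1 remove [vob,fwfs,nvw] add [vqfsz] -> 9 lines: ypp vqfsz khm gqq qigd hyksu rjd fiuxm hht
Hunk 3: at line 5 remove [hyksu,rjd] add [uhmtf] -> 8 lines: ypp vqfsz khm gqq qigd uhmtf fiuxm hht
Hunk 4: at line 2 remove [gqq,qigd] add [jgc] -> 7 lines: ypp vqfsz khm jgc uhmtf fiuxm hht
Hunk 5: at line 2 remove [khm,jgc] add [eun,yqpoa,owcof] -> 8 lines: ypp vqfsz eun yqpoa owcof uhmtf fiuxm hht
Hunk 6: at line 3 remove [owcof,uhmtf] add [qlmwg,troow] -> 8 lines: ypp vqfsz eun yqpoa qlmwg troow fiuxm hht
Hunk 7: at line 4 remove [qlmwg] add [ubgj] -> 8 lines: ypp vqfsz eun yqpoa ubgj troow fiuxm hht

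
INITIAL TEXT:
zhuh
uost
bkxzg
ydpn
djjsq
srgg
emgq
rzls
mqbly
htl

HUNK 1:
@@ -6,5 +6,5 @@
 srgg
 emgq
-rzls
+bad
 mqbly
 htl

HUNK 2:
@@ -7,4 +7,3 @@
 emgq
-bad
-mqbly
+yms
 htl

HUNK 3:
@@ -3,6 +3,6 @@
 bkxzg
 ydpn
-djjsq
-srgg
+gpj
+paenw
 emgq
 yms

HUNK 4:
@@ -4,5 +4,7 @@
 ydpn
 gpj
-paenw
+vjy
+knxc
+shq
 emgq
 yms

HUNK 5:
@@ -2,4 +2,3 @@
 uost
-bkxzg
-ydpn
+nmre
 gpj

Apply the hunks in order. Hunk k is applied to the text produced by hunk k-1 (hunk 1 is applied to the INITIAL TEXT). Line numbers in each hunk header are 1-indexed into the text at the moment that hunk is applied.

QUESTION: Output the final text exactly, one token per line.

Hunk 1: at line 6 remove [rzls] add [bad] -> 10 lines: zhuh uost bkxzg ydpn djjsq srgg emgq bad mqbly htl
Hunk 2: at line 7 remove [bad,mqbly] add [yms] -> 9 lines: zhuh uost bkxzg ydpn djjsq srgg emgq yms htl
Hunk 3: at line 3 remove [djjsq,srgg] add [gpj,paenw] -> 9 lines: zhuh uost bkxzg ydpn gpj paenw emgq yms htl
Hunk 4: at line 4 remove [paenw] add [vjy,knxc,shq] -> 11 lines: zhuh uost bkxzg ydpn gpj vjy knxc shq emgq yms htl
Hunk 5: at line 2 remove [bkxzg,ydpn] add [nmre] -> 10 lines: zhuh uost nmre gpj vjy knxc shq emgq yms htl

Answer: zhuh
uost
nmre
gpj
vjy
knxc
shq
emgq
yms
htl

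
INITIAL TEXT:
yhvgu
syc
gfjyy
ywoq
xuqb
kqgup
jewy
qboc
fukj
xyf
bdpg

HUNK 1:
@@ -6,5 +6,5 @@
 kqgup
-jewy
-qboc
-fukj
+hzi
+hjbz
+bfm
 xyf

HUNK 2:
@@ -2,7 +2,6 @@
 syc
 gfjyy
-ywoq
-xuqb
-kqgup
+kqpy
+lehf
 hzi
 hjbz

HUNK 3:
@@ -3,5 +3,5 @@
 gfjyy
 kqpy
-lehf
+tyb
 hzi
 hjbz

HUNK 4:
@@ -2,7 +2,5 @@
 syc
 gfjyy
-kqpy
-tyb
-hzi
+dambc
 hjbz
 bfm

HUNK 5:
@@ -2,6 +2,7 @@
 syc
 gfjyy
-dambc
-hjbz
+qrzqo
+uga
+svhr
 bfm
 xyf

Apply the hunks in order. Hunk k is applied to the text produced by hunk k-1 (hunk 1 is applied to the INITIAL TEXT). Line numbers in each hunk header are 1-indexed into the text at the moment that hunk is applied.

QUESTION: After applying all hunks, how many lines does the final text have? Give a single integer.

Hunk 1: at line 6 remove [jewy,qboc,fukj] add [hzi,hjbz,bfm] -> 11 lines: yhvgu syc gfjyy ywoq xuqb kqgup hzi hjbz bfm xyf bdpg
Hunk 2: at line 2 remove [ywoq,xuqb,kqgup] add [kqpy,lehf] -> 10 lines: yhvgu syc gfjyy kqpy lehf hzi hjbz bfm xyf bdpg
Hunk 3: at line 3 remove [lehf] add [tyb] -> 10 lines: yhvgu syc gfjyy kqpy tyb hzi hjbz bfm xyf bdpg
Hunk 4: at line 2 remove [kqpy,tyb,hzi] add [dambc] -> 8 lines: yhvgu syc gfjyy dambc hjbz bfm xyf bdpg
Hunk 5: at line 2 remove [dambc,hjbz] add [qrzqo,uga,svhr] -> 9 lines: yhvgu syc gfjyy qrzqo uga svhr bfm xyf bdpg
Final line count: 9

Answer: 9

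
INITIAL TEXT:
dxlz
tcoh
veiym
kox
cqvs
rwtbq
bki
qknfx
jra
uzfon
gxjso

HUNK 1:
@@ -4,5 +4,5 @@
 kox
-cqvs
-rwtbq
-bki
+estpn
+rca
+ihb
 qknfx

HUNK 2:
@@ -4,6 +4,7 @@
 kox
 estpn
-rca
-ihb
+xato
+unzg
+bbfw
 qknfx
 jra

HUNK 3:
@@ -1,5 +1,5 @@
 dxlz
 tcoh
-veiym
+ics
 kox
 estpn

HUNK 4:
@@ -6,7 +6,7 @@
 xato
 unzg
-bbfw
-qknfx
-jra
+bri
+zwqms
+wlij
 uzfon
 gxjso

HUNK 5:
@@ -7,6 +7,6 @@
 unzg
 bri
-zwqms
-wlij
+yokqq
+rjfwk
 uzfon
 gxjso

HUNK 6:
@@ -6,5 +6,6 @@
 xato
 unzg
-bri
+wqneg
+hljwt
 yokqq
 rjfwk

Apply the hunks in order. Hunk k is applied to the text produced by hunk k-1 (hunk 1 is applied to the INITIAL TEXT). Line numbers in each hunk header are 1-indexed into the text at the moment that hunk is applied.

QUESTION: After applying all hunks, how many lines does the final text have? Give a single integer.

Hunk 1: at line 4 remove [cqvs,rwtbq,bki] add [estpn,rca,ihb] -> 11 lines: dxlz tcoh veiym kox estpn rca ihb qknfx jra uzfon gxjso
Hunk 2: at line 4 remove [rca,ihb] add [xato,unzg,bbfw] -> 12 lines: dxlz tcoh veiym kox estpn xato unzg bbfw qknfx jra uzfon gxjso
Hunk 3: at line 1 remove [veiym] add [ics] -> 12 lines: dxlz tcoh ics kox estpn xato unzg bbfw qknfx jra uzfon gxjso
Hunk 4: at line 6 remove [bbfw,qknfx,jra] add [bri,zwqms,wlij] -> 12 lines: dxlz tcoh ics kox estpn xato unzg bri zwqms wlij uzfon gxjso
Hunk 5: at line 7 remove [zwqms,wlij] add [yokqq,rjfwk] -> 12 lines: dxlz tcoh ics kox estpn xato unzg bri yokqq rjfwk uzfon gxjso
Hunk 6: at line 6 remove [bri] add [wqneg,hljwt] -> 13 lines: dxlz tcoh ics kox estpn xato unzg wqneg hljwt yokqq rjfwk uzfon gxjso
Final line count: 13

Answer: 13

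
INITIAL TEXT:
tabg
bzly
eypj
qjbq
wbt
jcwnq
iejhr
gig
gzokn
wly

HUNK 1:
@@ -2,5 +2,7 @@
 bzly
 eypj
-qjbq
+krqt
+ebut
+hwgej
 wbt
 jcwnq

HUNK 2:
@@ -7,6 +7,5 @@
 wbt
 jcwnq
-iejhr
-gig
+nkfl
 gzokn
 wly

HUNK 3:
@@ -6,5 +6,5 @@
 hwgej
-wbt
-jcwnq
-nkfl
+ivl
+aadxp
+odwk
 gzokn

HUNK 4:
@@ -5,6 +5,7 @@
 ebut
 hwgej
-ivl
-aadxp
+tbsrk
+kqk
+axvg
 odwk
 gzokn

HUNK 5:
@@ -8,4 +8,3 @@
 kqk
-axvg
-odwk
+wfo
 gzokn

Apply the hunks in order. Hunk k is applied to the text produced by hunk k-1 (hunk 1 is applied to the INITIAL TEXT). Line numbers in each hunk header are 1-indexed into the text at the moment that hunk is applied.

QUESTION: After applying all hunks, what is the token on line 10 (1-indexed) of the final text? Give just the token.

Hunk 1: at line 2 remove [qjbq] add [krqt,ebut,hwgej] -> 12 lines: tabg bzly eypj krqt ebut hwgej wbt jcwnq iejhr gig gzokn wly
Hunk 2: at line 7 remove [iejhr,gig] add [nkfl] -> 11 lines: tabg bzly eypj krqt ebut hwgej wbt jcwnq nkfl gzokn wly
Hunk 3: at line 6 remove [wbt,jcwnq,nkfl] add [ivl,aadxp,odwk] -> 11 lines: tabg bzly eypj krqt ebut hwgej ivl aadxp odwk gzokn wly
Hunk 4: at line 5 remove [ivl,aadxp] add [tbsrk,kqk,axvg] -> 12 lines: tabg bzly eypj krqt ebut hwgej tbsrk kqk axvg odwk gzokn wly
Hunk 5: at line 8 remove [axvg,odwk] add [wfo] -> 11 lines: tabg bzly eypj krqt ebut hwgej tbsrk kqk wfo gzokn wly
Final line 10: gzokn

Answer: gzokn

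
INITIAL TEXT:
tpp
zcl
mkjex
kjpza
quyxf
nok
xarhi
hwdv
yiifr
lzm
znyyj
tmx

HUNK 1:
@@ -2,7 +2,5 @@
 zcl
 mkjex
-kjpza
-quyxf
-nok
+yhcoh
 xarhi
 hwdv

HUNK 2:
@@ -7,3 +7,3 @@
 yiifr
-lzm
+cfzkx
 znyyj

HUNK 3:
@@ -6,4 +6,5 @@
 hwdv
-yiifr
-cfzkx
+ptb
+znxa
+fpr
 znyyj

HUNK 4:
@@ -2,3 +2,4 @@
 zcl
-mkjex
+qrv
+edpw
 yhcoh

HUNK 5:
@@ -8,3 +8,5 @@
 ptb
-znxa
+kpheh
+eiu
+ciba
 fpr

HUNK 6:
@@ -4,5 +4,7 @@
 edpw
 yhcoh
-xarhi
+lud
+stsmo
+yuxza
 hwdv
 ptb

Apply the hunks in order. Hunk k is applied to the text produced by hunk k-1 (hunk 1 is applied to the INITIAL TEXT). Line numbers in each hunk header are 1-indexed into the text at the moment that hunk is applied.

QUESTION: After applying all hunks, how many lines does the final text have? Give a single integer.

Answer: 16

Derivation:
Hunk 1: at line 2 remove [kjpza,quyxf,nok] add [yhcoh] -> 10 lines: tpp zcl mkjex yhcoh xarhi hwdv yiifr lzm znyyj tmx
Hunk 2: at line 7 remove [lzm] add [cfzkx] -> 10 lines: tpp zcl mkjex yhcoh xarhi hwdv yiifr cfzkx znyyj tmx
Hunk 3: at line 6 remove [yiifr,cfzkx] add [ptb,znxa,fpr] -> 11 lines: tpp zcl mkjex yhcoh xarhi hwdv ptb znxa fpr znyyj tmx
Hunk 4: at line 2 remove [mkjex] add [qrv,edpw] -> 12 lines: tpp zcl qrv edpw yhcoh xarhi hwdv ptb znxa fpr znyyj tmx
Hunk 5: at line 8 remove [znxa] add [kpheh,eiu,ciba] -> 14 lines: tpp zcl qrv edpw yhcoh xarhi hwdv ptb kpheh eiu ciba fpr znyyj tmx
Hunk 6: at line 4 remove [xarhi] add [lud,stsmo,yuxza] -> 16 lines: tpp zcl qrv edpw yhcoh lud stsmo yuxza hwdv ptb kpheh eiu ciba fpr znyyj tmx
Final line count: 16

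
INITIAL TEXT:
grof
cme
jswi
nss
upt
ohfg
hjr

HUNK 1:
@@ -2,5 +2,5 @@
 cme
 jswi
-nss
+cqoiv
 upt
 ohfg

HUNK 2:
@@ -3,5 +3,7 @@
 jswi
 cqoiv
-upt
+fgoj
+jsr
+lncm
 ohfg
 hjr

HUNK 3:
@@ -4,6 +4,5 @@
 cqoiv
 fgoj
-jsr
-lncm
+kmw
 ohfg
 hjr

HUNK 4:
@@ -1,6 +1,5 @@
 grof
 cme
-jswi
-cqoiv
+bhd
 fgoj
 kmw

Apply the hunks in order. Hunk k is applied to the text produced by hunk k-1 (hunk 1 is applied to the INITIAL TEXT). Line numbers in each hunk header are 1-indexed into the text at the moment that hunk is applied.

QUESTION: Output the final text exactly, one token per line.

Hunk 1: at line 2 remove [nss] add [cqoiv] -> 7 lines: grof cme jswi cqoiv upt ohfg hjr
Hunk 2: at line 3 remove [upt] add [fgoj,jsr,lncm] -> 9 lines: grof cme jswi cqoiv fgoj jsr lncm ohfg hjr
Hunk 3: at line 4 remove [jsr,lncm] add [kmw] -> 8 lines: grof cme jswi cqoiv fgoj kmw ohfg hjr
Hunk 4: at line 1 remove [jswi,cqoiv] add [bhd] -> 7 lines: grof cme bhd fgoj kmw ohfg hjr

Answer: grof
cme
bhd
fgoj
kmw
ohfg
hjr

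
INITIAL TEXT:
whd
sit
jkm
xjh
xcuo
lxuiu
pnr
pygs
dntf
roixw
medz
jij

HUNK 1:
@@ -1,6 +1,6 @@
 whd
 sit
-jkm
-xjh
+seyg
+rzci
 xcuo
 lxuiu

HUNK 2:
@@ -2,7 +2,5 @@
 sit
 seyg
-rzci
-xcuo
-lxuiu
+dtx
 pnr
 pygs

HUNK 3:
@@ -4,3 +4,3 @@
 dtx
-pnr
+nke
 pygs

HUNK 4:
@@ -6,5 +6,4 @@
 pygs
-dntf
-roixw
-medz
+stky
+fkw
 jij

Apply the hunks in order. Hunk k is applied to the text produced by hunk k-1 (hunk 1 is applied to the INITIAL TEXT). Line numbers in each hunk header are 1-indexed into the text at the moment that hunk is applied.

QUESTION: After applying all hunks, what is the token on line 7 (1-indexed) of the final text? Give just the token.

Answer: stky

Derivation:
Hunk 1: at line 1 remove [jkm,xjh] add [seyg,rzci] -> 12 lines: whd sit seyg rzci xcuo lxuiu pnr pygs dntf roixw medz jij
Hunk 2: at line 2 remove [rzci,xcuo,lxuiu] add [dtx] -> 10 lines: whd sit seyg dtx pnr pygs dntf roixw medz jij
Hunk 3: at line 4 remove [pnr] add [nke] -> 10 lines: whd sit seyg dtx nke pygs dntf roixw medz jij
Hunk 4: at line 6 remove [dntf,roixw,medz] add [stky,fkw] -> 9 lines: whd sit seyg dtx nke pygs stky fkw jij
Final line 7: stky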